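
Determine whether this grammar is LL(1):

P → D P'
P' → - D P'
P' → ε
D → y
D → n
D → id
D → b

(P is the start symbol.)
A grammar is LL(1) if for each non-terminal N with multiple productions, the predict sets of those productions are pairwise disjoint, where PREDICT(N → α) = (FIRST(α) \ {ε}) ∪ (FOLLOW(N) if α ⇒* ε).

Relevant sets:
  FOLLOW(P') = { $ }

For P':
  PREDICT(P' → '-' D P') = { '-' }
  PREDICT(P' → ε) = { $ }
For D:
  PREDICT(D → y) = { 'y' }
  PREDICT(D → n) = { 'n' }
  PREDICT(D → id) = { 'id' }
  PREDICT(D → b) = { 'b' }
P has a single production, so nothing to check there.

All predict sets are disjoint. The grammar IS LL(1).

Answer: Yes, the grammar is LL(1).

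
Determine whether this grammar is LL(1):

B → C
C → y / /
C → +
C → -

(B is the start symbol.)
Yes, the grammar is LL(1).

For C:
  PREDICT(C → y '/' '/') = { 'y' }
  PREDICT(C → '+') = { '+' }
  PREDICT(C → '-') = { '-' }
B has a single production, so nothing to check there.

All predict sets are disjoint. The grammar IS LL(1).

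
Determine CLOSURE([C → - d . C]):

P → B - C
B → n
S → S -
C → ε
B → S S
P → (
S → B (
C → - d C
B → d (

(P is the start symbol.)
{ [C → - d . C], [C → . - d C], [C → .] }

To compute CLOSURE, for each item [A → α.Bβ] where B is a non-terminal, add [B → .γ] for all productions B → γ; repeat for the newly added items until nothing changes.

Start with: [C → - d . C]
  [C → - d . C] has the dot before C: add [C → .], [C → . - d C]
No further items can be added.

CLOSURE = { [C → - d . C], [C → . - d C], [C → .] }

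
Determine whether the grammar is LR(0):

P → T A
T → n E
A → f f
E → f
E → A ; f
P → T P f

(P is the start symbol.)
No. Shift-reduce conflict between [E → f .] and [A → f . f]

A grammar is LR(0) if no state in the canonical LR(0) collection has:
  - both a shift item (dot before a terminal) and a complete item (shift-reduce conflict), or
  - two or more complete items (reduce-reduce conflict; the accept item [P' → P .] counts as a complete item here).

Augment with P' → P and build the canonical LR(0) collection (I0 = CLOSURE({[P' → . P]}), then GOTO on every symbol after a dot until no new states appear). It has 14 states:
  I0: { [P → . T A], [P → . T P f], [P' → . P], [T → . n E] }  — shift
  I1: { [P' → P .] }  — accept
  I2: { [A → . f f], [P → . T A], [P → . T P f], [P → T . A], [P → T . P f], [T → . n E] }  — shift
  I3: { [A → . f f], [E → . A ; f], [E → . f], [T → n . E] }  — shift
  I4: { [E → A . ; f] }  — shift
  I5: { [T → n E .] }  — reduce
  I6: { [A → f . f], [E → f .] }  — shift, reduce
  I7: { [A → f f .] }  — reduce
  I8: { [E → A ; . f] }  — shift
  I9: { [E → A ; f .] }  — reduce
  I10: { [P → T A .] }  — reduce
  I11: { [P → T P . f] }  — shift
  I12: { [A → f . f] }  — shift
  I13: { [P → T P f .] }  — reduce

Conflict in state I6:
  Shift-reduce conflict between [E → f .] and [A → f . f]
So the grammar is NOT LR(0).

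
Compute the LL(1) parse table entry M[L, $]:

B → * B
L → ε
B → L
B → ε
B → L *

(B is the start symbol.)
To find M[L, $], we find productions for L where $ is in the predict set (PREDICT(N → α) = (FIRST(α) \ {ε}) ∪ (FOLLOW(N) if α ⇒* ε)).

Relevant sets:
  FOLLOW(L) = { $, '*' }

L → ε: PREDICT = { $, '*' }
  $ is in predict set, so this production goes in M[L, $]

M[L, $] = L → ε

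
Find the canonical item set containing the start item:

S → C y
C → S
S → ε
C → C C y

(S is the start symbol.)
First, augment the grammar with S' → S
I₀ = CLOSURE({ [S' → . S] }):
  [S' → . S] has the dot before S: add [S → . C y], [S → .]
  [S → . C y] has the dot before C: add [C → . S], [C → . C C y]
No further items can be added.

I₀ = { [C → . C C y], [C → . S], [S → . C y], [S → .], [S' → . S] }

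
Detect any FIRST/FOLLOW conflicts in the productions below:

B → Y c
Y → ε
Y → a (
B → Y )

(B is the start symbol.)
Nullable non-terminals: Y.

Y: nullable alternative(s) Y → ε; FOLLOW(Y) = { ')', 'c' }
  Y → ε: FIRST \ {ε} = { } — this is the only nullable alternative, skip
  Y → a (: FIRST \ {ε} = { 'a' } — disjoint from FOLLOW(Y)

B has no nullable alternative, so no FIRST/FOLLOW check is needed there.

No FIRST/FOLLOW conflicts found.

Answer: No FIRST/FOLLOW conflicts.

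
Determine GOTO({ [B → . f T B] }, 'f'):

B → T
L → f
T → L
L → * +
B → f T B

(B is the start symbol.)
GOTO(I, 'f') = CLOSURE({ [A → αX.β] : [A → α.Xβ] ∈ I, X = 'f' })

Items with dot before 'f', with the dot advanced:
  [B → . f T B] → [B → f . T B]
Closure of the advanced items:
  [B → f . T B] has the dot before T: add [T → . L]
  [T → . L] has the dot before L: add [L → . f], [L → . * +]

GOTO = { [B → f . T B], [L → . * +], [L → . f], [T → . L] }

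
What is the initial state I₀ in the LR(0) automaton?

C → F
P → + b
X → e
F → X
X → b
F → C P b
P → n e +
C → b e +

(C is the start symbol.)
{ [C → . F], [C → . b e +], [C' → . C], [F → . C P b], [F → . X], [X → . b], [X → . e] }

First, augment the grammar with C' → C
I₀ = CLOSURE({ [C' → . C] }):
  [C' → . C] has the dot before C: add [C → . F], [C → . b e +]
  [C → . F] has the dot before F: add [F → . X], [F → . C P b]
  [F → . X] has the dot before X: add [X → . e], [X → . b]
No further items can be added.

I₀ = { [C → . F], [C → . b e +], [C' → . C], [F → . C P b], [F → . X], [X → . b], [X → . e] }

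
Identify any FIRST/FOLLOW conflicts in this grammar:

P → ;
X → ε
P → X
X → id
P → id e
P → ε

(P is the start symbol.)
No FIRST/FOLLOW conflicts.

A FIRST/FOLLOW conflict occurs when a non-terminal N has a nullable alternative N → β (β ⇒* ε) and another alternative N → α with FIRST(α) ∩ FOLLOW(N) ≠ ∅: on such a lookahead the parser cannot decide between expanding α and letting N vanish via β.

Nullable non-terminals: P, X.
FIRST sets used below: FIRST(X) = { 'id', ε }

P: nullable alternative(s) P → X, P → ε; FOLLOW(P) = { $ }
  P → ;: FIRST \ {ε} = { ';' } — disjoint from FOLLOW(P)
  P → X: FIRST \ {ε} = { 'id' } — disjoint from FOLLOW(P)
  P → id e: FIRST \ {ε} = { 'id' } — disjoint from FOLLOW(P)
  P → ε: FIRST \ {ε} = { } — disjoint from FOLLOW(P)

X: nullable alternative(s) X → ε; FOLLOW(X) = { $ }
  X → ε: FIRST \ {ε} = { } — this is the only nullable alternative, skip
  X → id: FIRST \ {ε} = { 'id' } — disjoint from FOLLOW(X)

No FIRST/FOLLOW conflicts found.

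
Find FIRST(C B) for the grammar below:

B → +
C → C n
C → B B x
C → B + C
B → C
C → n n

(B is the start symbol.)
{ '+', 'n' }

FIRST sets of the non-terminals involved (from the grammar, by fixed-point iteration):
  FIRST(C) = { '+', 'n' }

To compute FIRST(C B), process the symbols left to right:
Symbol C is a non-terminal. Add FIRST(C) \ {ε} = { '+', 'n' }
C is not nullable (ε ∉ FIRST(C)), so stop here.
FIRST(C B) = { '+', 'n' }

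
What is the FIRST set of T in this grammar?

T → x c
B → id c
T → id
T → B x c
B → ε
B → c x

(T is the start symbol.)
FIRST sets of the other non-terminals involved (by the same procedure, iterated to a fixed point):
  FIRST(B) = { 'c', 'id', ε }

From T → x c:
  - x is a terminal: add 'x' and stop
From T → id:
  - id is a terminal: add 'id' and stop
From T → B x c:
  - B is a non-terminal: add FIRST(B) \ {ε} = { 'c', 'id' }
    B is nullable, so continue to the next symbol
  - x is a terminal: add 'x' and stop

Collecting: FIRST(T) = { 'c', 'id', 'x' }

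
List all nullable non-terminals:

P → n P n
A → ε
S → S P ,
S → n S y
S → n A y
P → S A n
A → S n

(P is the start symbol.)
A non-terminal is nullable if it can derive ε (the empty string): either it has an ε-production, or it has a production whose right-hand side consists entirely of nullable non-terminals.

ε-productions: A → ε
So A is immediately nullable.
No further non-terminal can be added: every production for the remaining non-terminals contains a terminal or a non-nullable non-terminal.
Nullable = { 'A' }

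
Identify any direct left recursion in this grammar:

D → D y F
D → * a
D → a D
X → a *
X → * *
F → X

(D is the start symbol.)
Yes, D is left-recursive

D → D y F: LEFT RECURSIVE (starts with D)
D → * a: starts with '*'
D → a D: starts with a
X → a *: starts with a
X → * *: starts with '*'
F → X: starts with X

The grammar has direct left recursion on: D.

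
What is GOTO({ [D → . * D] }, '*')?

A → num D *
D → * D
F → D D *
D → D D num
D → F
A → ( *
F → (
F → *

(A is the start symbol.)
{ [D → * . D], [D → . * D], [D → . D D num], [D → . F], [F → . (], [F → . *], [F → . D D *] }

GOTO(I, '*') = CLOSURE({ [A → αX.β] : [A → α.Xβ] ∈ I, X = '*' })

Items with dot before '*', with the dot advanced:
  [D → . * D] → [D → * . D]
Closure of the advanced items:
  [D → * . D] has the dot before D: add [D → . * D], [D → . D D num], [D → . F]
  [D → . F] has the dot before F: add [F → . D D *], [F → . (], [F → . *]

GOTO = { [D → * . D], [D → . * D], [D → . D D num], [D → . F], [F → . (], [F → . *], [F → . D D *] }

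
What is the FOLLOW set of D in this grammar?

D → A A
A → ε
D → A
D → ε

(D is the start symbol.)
D is the start symbol, so $ ∈ FOLLOW(D).
D does not occur on any right-hand side.

Taking the union: FOLLOW(D) = { $ }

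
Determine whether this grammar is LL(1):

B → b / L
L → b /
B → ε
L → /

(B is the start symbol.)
Relevant sets:
  FOLLOW(B) = { $ }

For B:
  PREDICT(B → b '/' L) = { 'b' }
  PREDICT(B → ε) = { $ }
For L:
  PREDICT(L → b '/') = { 'b' }
  PREDICT(L → '/') = { '/' }

All predict sets are disjoint. The grammar IS LL(1).

Answer: Yes, the grammar is LL(1).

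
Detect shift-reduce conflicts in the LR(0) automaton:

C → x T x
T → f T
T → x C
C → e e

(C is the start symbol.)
No shift-reduce conflicts

A shift-reduce conflict occurs when an LR(0) state has both:
  - a complete (reduce) item [A → α .] (dot at the end), and
  - a shift item [B → β . c γ] (dot before a terminal).

Augment with C' → C and build the canonical LR(0) collection (I0 = CLOSURE({[C' → . C]}), then GOTO on every symbol after a dot until no new states appear). It has 11 states:
  I0: { [C → . e e], [C → . x T x], [C' → . C] }  — shift
  I1: { [C' → C .] }  — accept
  I2: { [C → e . e] }  — shift
  I3: { [C → x . T x], [T → . f T], [T → . x C] }  — shift
  I4: { [C → x T . x] }  — shift
  I5: { [T → . f T], [T → . x C], [T → f . T] }  — shift
  I6: { [C → . e e], [C → . x T x], [T → x . C] }  — shift
  I7: { [T → x C .] }  — reduce
  I8: { [T → f T .] }  — reduce
  I9: { [C → x T x .] }  — reduce
  I10: { [C → e e .] }  — reduce

No state contains both a complete item and a shift item.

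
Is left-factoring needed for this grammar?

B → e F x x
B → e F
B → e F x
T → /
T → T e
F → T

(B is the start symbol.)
Yes, B has productions with common prefix 'e F'

Left-factoring is needed when two productions for the same non-terminal
share a common prefix on the right-hand side.

Productions for B:
  B → e F x x
  B → e F
  B → e F x
Productions for T:
  T → /
  T → T e

Found common prefix 'e F' in productions for B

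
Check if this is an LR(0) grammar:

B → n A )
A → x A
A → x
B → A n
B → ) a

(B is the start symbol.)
Augment with B' → B and build the canonical LR(0) collection (I0 = CLOSURE({[B' → . B]}), then GOTO on every symbol after a dot until no new states appear). It has 11 states:
  I0: { [A → . x A], [A → . x], [B → . ) a], [B → . A n], [B → . n A )], [B' → . B] }  — shift
  I1: { [B → ) . a] }  — shift
  I2: { [B → A . n] }  — shift
  I3: { [B' → B .] }  — accept
  I4: { [A → . x A], [A → . x], [B → n . A )] }  — shift
  I5: { [A → . x A], [A → . x], [A → x . A], [A → x .] }  — shift, reduce
  I6: { [A → x A .] }  — reduce
  I7: { [B → n A . )] }  — shift
  I8: { [B → n A ) .] }  — reduce
  I9: { [B → A n .] }  — reduce
  I10: { [B → ) a .] }  — reduce

Conflict in state I5:
  Shift-reduce conflict between [A → x .] and [A → . x]
So the grammar is NOT LR(0).

Answer: No. Shift-reduce conflict between [A → x .] and [A → . x]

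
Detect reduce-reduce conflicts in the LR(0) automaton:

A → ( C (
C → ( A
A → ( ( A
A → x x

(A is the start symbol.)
Yes — I8: [A → ( ( A .] vs [C → ( A .]

Augment with A' → A and build the canonical LR(0) collection (I0 = CLOSURE({[A' → . A]}), then GOTO on every symbol after a dot until no new states appear). It has 9 states:
  I0: { [A → . ( ( A], [A → . ( C (], [A → . x x], [A' → . A] }  — shift
  I1: { [A → ( . ( A], [A → ( . C (], [C → . ( A] }  — shift
  I2: { [A' → A .] }  — accept
  I3: { [A → x . x] }  — shift
  I4: { [A → x x .] }  — reduce
  I5: { [A → ( ( . A], [A → . ( ( A], [A → . ( C (], [A → . x x], [C → ( . A] }  — shift
  I6: { [A → ( C . (] }  — shift
  I7: { [A → ( C ( .] }  — reduce
  I8: { [A → ( ( A .], [C → ( A .] }  — 2 reduces

I8 contains complete items [A → ( ( A .], [C → ( A .] — reduce-reduce conflict.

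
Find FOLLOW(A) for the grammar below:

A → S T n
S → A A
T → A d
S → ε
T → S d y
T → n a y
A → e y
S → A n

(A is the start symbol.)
To compute FOLLOW(A), find every occurrence of A on a right-hand side N → α A β: add FIRST(β) \ {ε}, and if β is empty or nullable also add FOLLOW(N). Iterate to a fixed point.

A is the start symbol, so $ ∈ FOLLOW(A).
In S → A A: A is followed by A, add FIRST(A) \ {ε} = { 'd', 'e', 'n' }
In S → A A: A is at the end, add FOLLOW(S)
In T → A d: A is followed by d, add FIRST(d) \ {ε} = { 'd' }
In S → A n: A is followed by n, add FIRST(n) \ {ε} = { 'n' }

The FOLLOW sets referred to above (computed the same way, to a fixed point):
  FOLLOW(S) = { 'd', 'e', 'n' }

Taking the union: FOLLOW(A) = { $, 'd', 'e', 'n' }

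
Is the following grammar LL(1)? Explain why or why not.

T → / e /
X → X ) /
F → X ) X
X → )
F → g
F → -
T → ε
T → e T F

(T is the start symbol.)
A grammar is LL(1) if for each non-terminal N with multiple productions, the predict sets of those productions are pairwise disjoint, where PREDICT(N → α) = (FIRST(α) \ {ε}) ∪ (FOLLOW(N) if α ⇒* ε).

Relevant sets:
  FIRST(X) = { ')' }
  FOLLOW(T) = { $, ')', '-', 'g' }

For T:
  PREDICT(T → '/' e '/') = { '/' }
  PREDICT(T → ε) = { $, ')', '-', 'g' }
  PREDICT(T → e T F) = { 'e' }
For X:
  PREDICT(X → X ')' '/') = { ')' }
  PREDICT(X → ')') = { ')' }
For F:
  PREDICT(F → X ')' X) = { ')' }
  PREDICT(F → g) = { 'g' }
  PREDICT(F → '-') = { '-' }

Conflict found: Predict set conflict for X: { ')' }
The grammar is NOT LL(1).

Answer: No. Predict set conflict for X: { ')' }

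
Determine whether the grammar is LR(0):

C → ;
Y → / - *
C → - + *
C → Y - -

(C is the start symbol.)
Yes, the grammar is LR(0)

A grammar is LR(0) if no state in the canonical LR(0) collection has:
  - both a shift item (dot before a terminal) and a complete item (shift-reduce conflict), or
  - two or more complete items (reduce-reduce conflict; the accept item [C' → C .] counts as a complete item here).

Augment with C' → C and build the canonical LR(0) collection (I0 = CLOSURE({[C' → . C]}), then GOTO on every symbol after a dot until no new states appear). It has 12 states:
  I0: { [C → . - + *], [C → . ;], [C → . Y - -], [C' → . C], [Y → . / - *] }  — shift
  I1: { [C → - . + *] }  — shift
  I2: { [Y → / . - *] }  — shift
  I3: { [C → ; .] }  — reduce
  I4: { [C' → C .] }  — accept
  I5: { [C → Y . - -] }  — shift
  I6: { [C → Y - . -] }  — shift
  I7: { [C → Y - - .] }  — reduce
  I8: { [Y → / - . *] }  — shift
  I9: { [Y → / - * .] }  — reduce
  I10: { [C → - + . *] }  — shift
  I11: { [C → - + * .] }  — reduce

Every state is either a pure shift/goto state or contains exactly one complete item and nothing to shift — no conflicts. The grammar is LR(0).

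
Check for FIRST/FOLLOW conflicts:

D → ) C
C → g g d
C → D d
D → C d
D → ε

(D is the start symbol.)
A FIRST/FOLLOW conflict occurs when a non-terminal N has a nullable alternative N → β (β ⇒* ε) and another alternative N → α with FIRST(α) ∩ FOLLOW(N) ≠ ∅: on such a lookahead the parser cannot decide between expanding α and letting N vanish via β.

Nullable non-terminals: D.
FIRST sets used below: FIRST(C) = { ')', 'd', 'g' }

D: nullable alternative(s) D → ε; FOLLOW(D) = { $, 'd' }
  D → ) C: FIRST \ {ε} = { ')' } — disjoint from FOLLOW(D)
  D → C d: FIRST \ {ε} = { ')', 'd', 'g' } — overlaps FOLLOW(D) on { 'd' }: CONFLICT
  D → ε: FIRST \ {ε} = { } — this is the only nullable alternative, skip

C has no nullable alternative, so no FIRST/FOLLOW check is needed there.

So the grammar has 1 FIRST/FOLLOW conflict (marked CONFLICT above).

Answer: Yes. D → C d with FOLLOW(D) on { 'd' }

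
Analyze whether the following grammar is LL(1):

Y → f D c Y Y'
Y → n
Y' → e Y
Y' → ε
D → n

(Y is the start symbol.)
A grammar is LL(1) if for each non-terminal N with multiple productions, the predict sets of those productions are pairwise disjoint, where PREDICT(N → α) = (FIRST(α) \ {ε}) ∪ (FOLLOW(N) if α ⇒* ε).

Relevant sets:
  FOLLOW(Y') = { $, 'e' }

For Y:
  PREDICT(Y → f D c Y Y') = { 'f' }
  PREDICT(Y → n) = { 'n' }
For Y':
  PREDICT(Y' → e Y) = { 'e' }
  PREDICT(Y' → ε) = { $, 'e' }
D has a single production, so nothing to check there.

Conflict found: Predict set conflict for Y': { 'e' }
The grammar is NOT LL(1).

Answer: No. Predict set conflict for Y': { 'e' }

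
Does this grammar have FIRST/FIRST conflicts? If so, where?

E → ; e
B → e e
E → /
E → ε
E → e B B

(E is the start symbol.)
A FIRST/FIRST conflict occurs when two productions N → α and N → β for the same non-terminal have FIRST(α) ∩ FIRST(β) ≠ ∅ (with ε ∈ FIRST of a nullable right-hand side, so two nullable alternatives also conflict).

Productions for E:
  E → ; e: FIRST = { ';' }
  E → /: FIRST = { '/' }
  E → ε: FIRST = { ε }
  E → e B B: FIRST = { 'e' }
B has only one production, so no FIRST/FIRST conflict is possible there.

All alternatives of each non-terminal have pairwise disjoint FIRST sets.

Answer: No FIRST/FIRST conflicts.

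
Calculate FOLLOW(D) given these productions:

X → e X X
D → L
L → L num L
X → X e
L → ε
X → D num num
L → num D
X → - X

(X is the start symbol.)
To compute FOLLOW(D), find every occurrence of D on a right-hand side N → α D β: add FIRST(β) \ {ε}, and if β is empty or nullable also add FOLLOW(N). Iterate to a fixed point.

In X → D num num: D is followed by num num, add FIRST(num num) \ {ε} = { 'num' }
In L → num D: D is at the end, add FOLLOW(L)

The FOLLOW sets referred to above (computed the same way, to a fixed point):
  FOLLOW(L) = { 'num' }

Taking the union: FOLLOW(D) = { 'num' }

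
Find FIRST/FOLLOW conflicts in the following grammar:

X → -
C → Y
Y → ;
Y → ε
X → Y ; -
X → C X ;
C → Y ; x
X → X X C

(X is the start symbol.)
A FIRST/FOLLOW conflict occurs when a non-terminal N has a nullable alternative N → β (β ⇒* ε) and another alternative N → α with FIRST(α) ∩ FOLLOW(N) ≠ ∅: on such a lookahead the parser cannot decide between expanding α and letting N vanish via β.

Nullable non-terminals: C, Y.
FIRST sets used below: FIRST(Y) = { ';', ε }

C: nullable alternative(s) C → Y; FOLLOW(C) = { $, '-', ';' }
  C → Y: FIRST \ {ε} = { ';' } — this is the only nullable alternative, skip
  C → Y ; x: FIRST \ {ε} = { ';' } — overlaps FOLLOW(C) on { ';' }: CONFLICT

Y: nullable alternative(s) Y → ε; FOLLOW(Y) = { $, '-', ';' }
  Y → ;: FIRST \ {ε} = { ';' } — overlaps FOLLOW(Y) on { ';' }: CONFLICT
  Y → ε: FIRST \ {ε} = { } — this is the only nullable alternative, skip

X has no nullable alternative, so no FIRST/FOLLOW check is needed there.

So the grammar has 2 FIRST/FOLLOW conflicts (marked CONFLICT above).

Answer: Yes. C → Y ';' x with FOLLOW(C) on { ';' }; Y → ';' with FOLLOW(Y) on { ';' }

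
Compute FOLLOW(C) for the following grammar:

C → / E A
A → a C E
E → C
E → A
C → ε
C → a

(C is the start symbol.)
To compute FOLLOW(C), find every occurrence of C on a right-hand side N → α C β: add FIRST(β) \ {ε}, and if β is empty or nullable also add FOLLOW(N). Iterate to a fixed point.

C is the start symbol, so $ ∈ FOLLOW(C).
In A → a C E: C is followed by E, add FIRST(E) \ {ε} = { '/', 'a' }
  E is nullable, so also add FOLLOW(A)
In E → C: C is at the end, add FOLLOW(E)

The FOLLOW sets referred to above (computed the same way, to a fixed point):
  FOLLOW(A) = { $, '/', 'a' }
  FOLLOW(E) = { $, '/', 'a' }

Taking the union: FOLLOW(C) = { $, '/', 'a' }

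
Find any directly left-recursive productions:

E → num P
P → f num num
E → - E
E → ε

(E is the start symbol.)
E → num P: starts with num
P → f num num: starts with f
E → - E: starts with '-'
E → ε: starts with ε

No direct left recursion found.

Answer: No direct left recursion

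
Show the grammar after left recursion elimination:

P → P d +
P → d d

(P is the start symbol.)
P is directly left-recursive. The standard transformation for
  A → A α₁ | ... | A α_m | β₁ | ... | β_n
is
  A  → β₁ A' | ... | β_n A'
  A' → α₁ A' | ... | α_m A' | ε

P → d d becomes P → d d P'
P → P d + becomes P' → d + P'
Add P' → ε

Resulting grammar:
P → d d P'
P' → d + P'
P' → ε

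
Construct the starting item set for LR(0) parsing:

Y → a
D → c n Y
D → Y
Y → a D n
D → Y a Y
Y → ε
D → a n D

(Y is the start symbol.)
First, augment the grammar with Y' → Y
I₀ = CLOSURE({ [Y' → . Y] }):
  [Y' → . Y] has the dot before Y: add [Y → . a], [Y → . a D n], [Y → .]
No further items can be added.

I₀ = { [Y → . a D n], [Y → . a], [Y → .], [Y' → . Y] }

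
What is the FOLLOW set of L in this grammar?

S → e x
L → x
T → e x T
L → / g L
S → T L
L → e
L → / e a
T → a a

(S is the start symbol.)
{ $ }

In L → / g L: L is at the end; this adds FOLLOW(L) to itself — nothing new
In S → T L: L is at the end, add FOLLOW(S)

The FOLLOW sets referred to above (computed the same way, to a fixed point):
  FOLLOW(S) = { $ }

Taking the union: FOLLOW(L) = { $ }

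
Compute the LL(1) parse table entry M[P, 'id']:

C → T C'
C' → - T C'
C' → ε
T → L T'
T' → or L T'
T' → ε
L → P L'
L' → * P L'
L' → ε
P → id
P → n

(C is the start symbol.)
P → id

To find M[P, 'id'], we find productions for P where 'id' is in the predict set (PREDICT(N → α) = (FIRST(α) \ {ε}) ∪ (FOLLOW(N) if α ⇒* ε)).

P → id: PREDICT = { 'id' }
  'id' is in predict set, so this production goes in M[P, 'id']
P → n: PREDICT = { 'n' }

M[P, 'id'] = P → id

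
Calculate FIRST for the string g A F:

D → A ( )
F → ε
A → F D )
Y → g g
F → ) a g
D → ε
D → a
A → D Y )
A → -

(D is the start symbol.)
To compute FIRST(g A F), process the symbols left to right:
Symbol g is a terminal. Add 'g' and stop.
FIRST(g A F) = { 'g' }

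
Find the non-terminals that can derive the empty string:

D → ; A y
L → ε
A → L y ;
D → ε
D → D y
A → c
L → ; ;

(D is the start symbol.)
{ 'D', 'L' }

A non-terminal is nullable if it can derive ε (the empty string): either it has an ε-production, or it has a production whose right-hand side consists entirely of nullable non-terminals.

ε-productions: L → ε, D → ε
So L, D are immediately nullable.
No further non-terminal can be added: every production for the remaining non-terminals contains a terminal or a non-nullable non-terminal.
Nullable = { 'D', 'L' }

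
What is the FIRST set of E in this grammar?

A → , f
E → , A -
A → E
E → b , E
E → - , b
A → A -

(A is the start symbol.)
{ ',', '-', 'b' }

To compute FIRST(E), examine every production with E on the left-hand side, reading each right-hand side left to right until a non-nullable symbol is reached.

From E → , A -:
  - ',' is a terminal: add ',' and stop
From E → b , E:
  - b is a terminal: add 'b' and stop
From E → - , b:
  - '-' is a terminal: add '-' and stop

Collecting: FIRST(E) = { ',', '-', 'b' }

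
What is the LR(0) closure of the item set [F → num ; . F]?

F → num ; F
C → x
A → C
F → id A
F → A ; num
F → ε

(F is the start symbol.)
{ [A → . C], [C → . x], [F → . A ; num], [F → . id A], [F → . num ; F], [F → .], [F → num ; . F] }

To compute CLOSURE, for each item [A → α.Bβ] where B is a non-terminal, add [B → .γ] for all productions B → γ; repeat for the newly added items until nothing changes.

Start with: [F → num ; . F]
  [F → num ; . F] has the dot before F: add [F → . num ; F], [F → . id A], [F → . A ; num], [F → .]
  [F → . A ; num] has the dot before A: add [A → . C]
  [A → . C] has the dot before C: add [C → . x]
No further items can be added.

CLOSURE = { [A → . C], [C → . x], [F → . A ; num], [F → . id A], [F → . num ; F], [F → .], [F → num ; . F] }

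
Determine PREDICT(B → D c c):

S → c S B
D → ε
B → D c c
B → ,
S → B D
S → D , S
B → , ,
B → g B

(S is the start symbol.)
{ 'c' }

PREDICT(B → D c c) = (FIRST(RHS) \ {ε}) ∪ (FOLLOW(B) if ε ∈ FIRST(RHS), i.e. RHS ⇒* ε)
FIRST(D) = { ε }
FIRST(D c c) = { 'c' }
ε ∉ FIRST(D c c), so FOLLOW(B) is not added.
PREDICT(B → D c c) = { 'c' }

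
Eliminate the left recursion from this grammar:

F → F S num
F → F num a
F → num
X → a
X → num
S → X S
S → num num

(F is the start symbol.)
F is directly left-recursive. The standard transformation for
  A → A α₁ | ... | A α_m | β₁ | ... | β_n
is
  A  → β₁ A' | ... | β_n A'
  A' → α₁ A' | ... | α_m A' | ε

F → num becomes F → num F'
F → F S num becomes F' → S num F'
F → F num a becomes F' → num a F'
Add F' → ε

Productions for other non-terminals are unchanged:
  X → a
  X → num
  S → X S
  S → num num

Resulting grammar:
F → num F'
F' → S num F'
F' → num a F'
F' → ε
X → a
X → num
S → X S
S → num num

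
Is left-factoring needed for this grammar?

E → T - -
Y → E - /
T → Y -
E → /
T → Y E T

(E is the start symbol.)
Left-factoring is needed when two productions for the same non-terminal
share a common prefix on the right-hand side.

Productions for E:
  E → T - -
  E → /
Productions for T:
  T → Y -
  T → Y E T

Found common prefix 'Y' in productions for T

Answer: Yes, T has productions with common prefix 'Y'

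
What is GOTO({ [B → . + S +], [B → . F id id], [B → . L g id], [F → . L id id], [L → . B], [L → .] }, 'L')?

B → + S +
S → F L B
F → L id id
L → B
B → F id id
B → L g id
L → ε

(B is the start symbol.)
{ [B → L . g id], [F → L . id id] }

GOTO(I, 'L') = CLOSURE({ [A → αX.β] : [A → α.Xβ] ∈ I, X = 'L' })

Items with dot before 'L', with the dot advanced:
  [B → . L g id] → [B → L . g id]
  [F → . L id id] → [F → L . id id]
Closure adds nothing (no advanced item has the dot before a non-terminal).

GOTO = { [B → L . g id], [F → L . id id] }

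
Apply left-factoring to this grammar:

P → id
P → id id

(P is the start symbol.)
Left-factoring transforms A → αβ₁ | αβ₂ into A → αA' and A' → β₁ | β₂
(α is the longest common prefix among the alternatives). Repeat until
no nonterminal has two alternatives with a common prefix.

Round 1: P has alternatives sharing prefix 'id'. Introduce P': P → id P'
  Add: P' → ε
  Add: P' → id

No remaining common prefixes — done.

Resulting grammar:
P → id P'
P' → ε
P' → id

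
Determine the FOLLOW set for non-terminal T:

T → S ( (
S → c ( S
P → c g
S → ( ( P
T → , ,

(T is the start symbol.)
T is the start symbol, so $ ∈ FOLLOW(T).
T does not occur on any right-hand side.

Taking the union: FOLLOW(T) = { $ }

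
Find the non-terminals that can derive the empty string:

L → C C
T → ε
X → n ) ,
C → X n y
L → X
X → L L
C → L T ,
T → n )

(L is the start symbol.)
ε-productions: T → ε
So T is immediately nullable.
No further non-terminal can be added: every production for the remaining non-terminals contains a terminal or a non-nullable non-terminal.
Nullable = { 'T' }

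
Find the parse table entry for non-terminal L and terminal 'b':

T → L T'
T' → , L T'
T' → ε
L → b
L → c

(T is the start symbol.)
L → b

To find M[L, 'b'], we find productions for L where 'b' is in the predict set (PREDICT(N → α) = (FIRST(α) \ {ε}) ∪ (FOLLOW(N) if α ⇒* ε)).

L → b: PREDICT = { 'b' }
  'b' is in predict set, so this production goes in M[L, 'b']
L → c: PREDICT = { 'c' }

M[L, 'b'] = L → b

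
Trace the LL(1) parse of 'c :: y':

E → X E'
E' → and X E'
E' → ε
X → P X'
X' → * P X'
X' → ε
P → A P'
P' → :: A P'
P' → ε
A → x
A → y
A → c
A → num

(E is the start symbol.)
LL(1) parsing maintains a stack (initially the start symbol over $) and the input. At each step: if the stack top is a terminal, match it against the current input token; if it is a non-terminal N, replace it with the RHS of M[N, lookahead] (the unique production whose predict set contains the lookahead).

Stack is shown with the top on the left.

Stack            Input     Action
---------------------------------
E $              c :: y $  output E → X E'
X E' $           c :: y $  output X → P X'
P X' E' $        c :: y $  output P → A P'
A P' X' E' $     c :: y $  output A → c
c P' X' E' $     c :: y $  match 'c'
P' X' E' $       :: y $    output P' → :: A P'
:: A P' X' E' $  :: y $    match '::'
A P' X' E' $     y $       output A → y
y P' X' E' $     y $       match 'y'
P' X' E' $       $         output P' → ε
X' E' $          $         output X' → ε
E' $             $         output E' → ε
$                $         accept

The string is accepted.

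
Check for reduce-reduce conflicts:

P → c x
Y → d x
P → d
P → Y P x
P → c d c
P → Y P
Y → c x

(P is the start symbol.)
Yes — I7: [P → c x .] vs [Y → c x .]

Augment with P' → P and build the canonical LR(0) collection (I0 = CLOSURE({[P' → . P]}), then GOTO on every symbol after a dot until no new states appear). It has 11 states:
  I0: { [P → . Y P x], [P → . Y P], [P → . c d c], [P → . c x], [P → . d], [P' → . P], [Y → . c x], [Y → . d x] }  — shift
  I1: { [P' → P .] }  — accept
  I2: { [P → . Y P x], [P → . Y P], [P → . c d c], [P → . c x], [P → . d], [P → Y . P x], [P → Y . P], [Y → . c x], [Y → . d x] }  — shift
  I3: { [P → c . d c], [P → c . x], [Y → c . x] }  — shift
  I4: { [P → d .], [Y → d . x] }  — shift, reduce
  I5: { [Y → d x .] }  — reduce
  I6: { [P → c d . c] }  — shift
  I7: { [P → c x .], [Y → c x .] }  — 2 reduces
  I8: { [P → c d c .] }  — reduce
  I9: { [P → Y P . x], [P → Y P .] }  — shift, reduce
  I10: { [P → Y P x .] }  — reduce

I7 contains complete items [P → c x .], [Y → c x .] — reduce-reduce conflict.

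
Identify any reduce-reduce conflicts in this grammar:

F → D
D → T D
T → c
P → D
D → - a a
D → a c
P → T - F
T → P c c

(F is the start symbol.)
Yes — I2: [F → D .] vs [P → D .]; I10: [D → T D .] vs [P → D .]

A reduce-reduce conflict occurs when an LR(0) state has two complete items [A → α .] and [B → β .] — both call for a reduction, and with no lookahead the parser cannot choose between them.

Augment with F' → F and build the canonical LR(0) collection (I0 = CLOSURE({[F' → . F]}), then GOTO on every symbol after a dot until no new states appear). It has 17 states:
  I0: { [D → . - a a], [D → . T D], [D → . a c], [F → . D], [F' → . F], [P → . D], [P → . T - F], [T → . P c c], [T → . c] }  — shift
  I1: { [D → - . a a] }  — shift
  I2: { [F → D .], [P → D .] }  — 2 reduces
  I3: { [F' → F .] }  — accept
  I4: { [T → P . c c] }  — shift
  I5: { [D → . - a a], [D → . T D], [D → . a c], [D → T . D], [P → . D], [P → . T - F], [P → T . - F], [T → . P c c], [T → . c] }  — shift
  I6: { [D → a . c] }  — shift
  I7: { [T → c .] }  — reduce
  I8: { [D → a c .] }  — reduce
  I9: { [D → - . a a], [D → . - a a], [D → . T D], [D → . a c], [F → . D], [P → . D], [P → . T - F], [P → T - . F], [T → . P c c], [T → . c] }  — shift
  I10: { [D → T D .], [P → D .] }  — 2 reduces
  I11: { [P → T - F .] }  — reduce
  I12: { [D → - a . a], [D → a . c] }  — shift
  I13: { [D → - a a .] }  — reduce
  I14: { [T → P c . c] }  — shift
  I15: { [T → P c c .] }  — reduce
  I16: { [D → - a . a] }  — shift

I2 contains complete items [F → D .], [P → D .] — reduce-reduce conflict.
I10 contains complete items [D → T D .], [P → D .] — reduce-reduce conflict.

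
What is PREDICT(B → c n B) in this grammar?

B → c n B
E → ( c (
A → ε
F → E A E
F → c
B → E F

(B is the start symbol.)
{ 'c' }

PREDICT(B → c n B) = (FIRST(RHS) \ {ε}) ∪ (FOLLOW(B) if ε ∈ FIRST(RHS), i.e. RHS ⇒* ε)
FIRST(c n B) = { 'c' }
ε ∉ FIRST(c n B), so FOLLOW(B) is not added.
PREDICT(B → c n B) = { 'c' }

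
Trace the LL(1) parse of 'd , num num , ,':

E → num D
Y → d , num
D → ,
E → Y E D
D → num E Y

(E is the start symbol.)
LL(1) parsing maintains a stack (initially the start symbol over $) and the input. At each step: if the stack top is a terminal, match it against the current input token; if it is a non-terminal N, replace it with the RHS of M[N, lookahead] (the unique production whose predict set contains the lookahead).

Stack is shown with the top on the left.

Stack          Input              Action
----------------------------------------
E $            d , num num , , $  output E → Y E D
Y E D $        d , num num , , $  output Y → d , num
d , num E D $  d , num num , , $  match 'd'
, num E D $    , num num , , $    match ','
num E D $      num num , , $      match 'num'
E D $          num , , $          output E → num D
num D D $      num , , $          match 'num'
D D $          , , $              output D → ,
, D $          , , $              match ','
D $            , $                output D → ,
, $            , $                match ','
$              $                  accept

The string is accepted.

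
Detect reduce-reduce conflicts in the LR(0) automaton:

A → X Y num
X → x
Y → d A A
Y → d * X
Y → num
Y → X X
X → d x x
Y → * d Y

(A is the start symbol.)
No reduce-reduce conflicts

Augment with A' → A and build the canonical LR(0) collection (I0 = CLOSURE({[A' → . A]}), then GOTO on every symbol after a dot until no new states appear). It has 21 states:
  I0: { [A → . X Y num], [A' → . A], [X → . d x x], [X → . x] }  — shift
  I1: { [A' → A .] }  — accept
  I2: { [A → X . Y num], [X → . d x x], [X → . x], [Y → . * d Y], [Y → . X X], [Y → . d * X], [Y → . d A A], [Y → . num] }  — shift
  I3: { [X → d . x x] }  — shift
  I4: { [X → x .] }  — reduce
  I5: { [X → d x . x] }  — shift
  I6: { [X → d x x .] }  — reduce
  I7: { [Y → * . d Y] }  — shift
  I8: { [X → . d x x], [X → . x], [Y → X . X] }  — shift
  I9: { [A → X Y . num] }  — shift
  I10: { [A → . X Y num], [X → . d x x], [X → . x], [X → d . x x], [Y → d . * X], [Y → d . A A] }  — shift
  I11: { [Y → num .] }  — reduce
  I12: { [X → . d x x], [X → . x], [Y → d * . X] }  — shift
  I13: { [A → . X Y num], [X → . d x x], [X → . x], [Y → d A . A] }  — shift
  I14: { [X → d x . x], [X → x .] }  — shift, reduce
  I15: { [Y → d A A .] }  — reduce
  I16: { [Y → d * X .] }  — reduce
  I17: { [A → X Y num .] }  — reduce
  I18: { [Y → X X .] }  — reduce
  I19: { [X → . d x x], [X → . x], [Y → * d . Y], [Y → . * d Y], [Y → . X X], [Y → . d * X], [Y → . d A A], [Y → . num] }  — shift
  I20: { [Y → * d Y .] }  — reduce

No state contains more than one complete item.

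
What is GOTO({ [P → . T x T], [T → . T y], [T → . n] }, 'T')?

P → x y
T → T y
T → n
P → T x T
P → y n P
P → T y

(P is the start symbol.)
GOTO(I, 'T') = CLOSURE({ [A → αX.β] : [A → α.Xβ] ∈ I, X = 'T' })

Items with dot before 'T', with the dot advanced:
  [P → . T x T] → [P → T . x T]
  [T → . T y] → [T → T . y]
Closure adds nothing (no advanced item has the dot before a non-terminal).

GOTO = { [P → T . x T], [T → T . y] }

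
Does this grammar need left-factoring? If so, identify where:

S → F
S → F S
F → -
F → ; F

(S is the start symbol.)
Yes, S has productions with common prefix 'F'

Left-factoring is needed when two productions for the same non-terminal
share a common prefix on the right-hand side.

Productions for S:
  S → F
  S → F S
Productions for F:
  F → -
  F → ; F

Found common prefix 'F' in productions for S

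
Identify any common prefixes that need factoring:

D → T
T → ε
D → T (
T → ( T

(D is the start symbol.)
Left-factoring is needed when two productions for the same non-terminal
share a common prefix on the right-hand side.

Productions for D:
  D → T
  D → T (
Productions for T:
  T → ε
  T → ( T

Found common prefix 'T' in productions for D

Answer: Yes, D has productions with common prefix 'T'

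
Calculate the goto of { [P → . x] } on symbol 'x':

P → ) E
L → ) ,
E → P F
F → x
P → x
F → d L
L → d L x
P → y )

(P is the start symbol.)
{ [P → x .] }

GOTO(I, 'x') = CLOSURE({ [A → αX.β] : [A → α.Xβ] ∈ I, X = 'x' })

Items with dot before 'x', with the dot advanced:
  [P → . x] → [P → x .]
Closure adds nothing (no advanced item has the dot before a non-terminal).

GOTO = { [P → x .] }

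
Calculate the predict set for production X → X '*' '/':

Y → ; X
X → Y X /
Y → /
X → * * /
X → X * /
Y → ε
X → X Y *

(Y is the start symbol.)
PREDICT(X → X '*' '/') = (FIRST(RHS) \ {ε}) ∪ (FOLLOW(X) if ε ∈ FIRST(RHS), i.e. RHS ⇒* ε)
FIRST(X) = { '*', '/', ';' }
FIRST(X '*' '/') = { '*', '/', ';' }
ε ∉ FIRST(X '*' '/'), so FOLLOW(X) is not added.
PREDICT(X → X '*' '/') = { '*', '/', ';' }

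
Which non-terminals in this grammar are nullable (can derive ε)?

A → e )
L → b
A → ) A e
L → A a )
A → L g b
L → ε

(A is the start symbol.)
A non-terminal is nullable if it can derive ε (the empty string): either it has an ε-production, or it has a production whose right-hand side consists entirely of nullable non-terminals.

ε-productions: L → ε
So L is immediately nullable.
No further non-terminal can be added: every production for the remaining non-terminals contains a terminal or a non-nullable non-terminal.
Nullable = { 'L' }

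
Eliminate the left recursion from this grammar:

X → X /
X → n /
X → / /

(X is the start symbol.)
X → n / X'
X → / / X'
X' → / X'
X' → ε

X is directly left-recursive. The standard transformation for
  A → A α₁ | ... | A α_m | β₁ | ... | β_n
is
  A  → β₁ A' | ... | β_n A'
  A' → α₁ A' | ... | α_m A' | ε

X → n / becomes X → n / X'
X → / / becomes X → / / X'
X → X / becomes X' → / X'
Add X' → ε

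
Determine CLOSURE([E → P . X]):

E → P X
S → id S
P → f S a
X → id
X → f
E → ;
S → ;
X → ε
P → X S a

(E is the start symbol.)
{ [E → P . X], [X → . f], [X → . id], [X → .] }

To compute CLOSURE, for each item [A → α.Bβ] where B is a non-terminal, add [B → .γ] for all productions B → γ; repeat for the newly added items until nothing changes.

Start with: [E → P . X]
  [E → P . X] has the dot before X: add [X → . id], [X → . f], [X → .]
No further items can be added.

CLOSURE = { [E → P . X], [X → . f], [X → . id], [X → .] }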